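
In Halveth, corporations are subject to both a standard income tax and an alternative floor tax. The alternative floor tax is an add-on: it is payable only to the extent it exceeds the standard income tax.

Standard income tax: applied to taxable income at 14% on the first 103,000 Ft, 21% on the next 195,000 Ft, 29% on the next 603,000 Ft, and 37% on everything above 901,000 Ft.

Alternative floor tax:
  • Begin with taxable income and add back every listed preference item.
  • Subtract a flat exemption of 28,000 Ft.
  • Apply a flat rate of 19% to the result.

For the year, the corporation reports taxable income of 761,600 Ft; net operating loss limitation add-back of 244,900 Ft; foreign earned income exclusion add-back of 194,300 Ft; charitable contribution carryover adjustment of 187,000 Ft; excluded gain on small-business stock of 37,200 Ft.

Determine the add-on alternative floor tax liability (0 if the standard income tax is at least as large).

Standard income tax:
  103,000 Ft × 14% = 14,420 Ft
  195,000 Ft × 21% = 40,950 Ft
  463,600 Ft × 29% = 134,444 Ft
  → 189,814 Ft

Alternative floor tax:
  Adjusted income: 761,600 Ft + 244,900 Ft + 194,300 Ft + 187,000 Ft + 37,200 Ft = 1,425,000 Ft
  Less exemption 28,000 Ft → base 1,397,000 Ft
  1,397,000 Ft × 19% = 265,430 Ft

Excess of alternative floor tax over standard income tax: 265,430 Ft − 189,814 Ft = 75,616 Ft.

75,616 Ft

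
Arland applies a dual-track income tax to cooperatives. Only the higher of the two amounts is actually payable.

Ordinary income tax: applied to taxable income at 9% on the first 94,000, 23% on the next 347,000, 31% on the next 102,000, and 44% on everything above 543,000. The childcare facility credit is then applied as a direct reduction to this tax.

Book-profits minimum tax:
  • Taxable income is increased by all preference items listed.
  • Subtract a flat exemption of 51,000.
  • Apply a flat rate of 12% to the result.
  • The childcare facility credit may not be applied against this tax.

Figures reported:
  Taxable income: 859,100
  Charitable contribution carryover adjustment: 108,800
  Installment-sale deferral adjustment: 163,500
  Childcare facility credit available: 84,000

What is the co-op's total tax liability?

Book-profits minimum tax:
  Adjusted income: 859,100 + 108,800 + 163,500 = 1,131,400
  Less exemption 51,000 → base 1,080,400
  1,080,400 × 12% = 129,648

Ordinary income tax:
  94,000 × 9% = 8,460
  347,000 × 23% = 79,810
  102,000 × 31% = 31,620
  316,100 × 44% = 139,084
  → 258,974
  Less childcare facility credit 84,000 → 174,974

174,974 > 129,648, so the ordinary income tax governs.

174,974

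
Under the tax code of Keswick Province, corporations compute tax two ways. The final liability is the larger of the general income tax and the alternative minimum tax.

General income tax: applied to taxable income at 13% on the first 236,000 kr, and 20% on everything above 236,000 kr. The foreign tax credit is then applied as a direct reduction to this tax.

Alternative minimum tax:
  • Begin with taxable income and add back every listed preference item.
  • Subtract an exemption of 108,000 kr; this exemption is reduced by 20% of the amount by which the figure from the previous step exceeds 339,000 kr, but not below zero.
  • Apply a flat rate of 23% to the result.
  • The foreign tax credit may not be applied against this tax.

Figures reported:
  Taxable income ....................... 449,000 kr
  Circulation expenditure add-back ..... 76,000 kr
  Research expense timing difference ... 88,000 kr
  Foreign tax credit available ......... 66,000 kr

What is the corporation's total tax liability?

128,754 kr

General income tax:
  236,000 kr × 13% = 30,680 kr
  213,000 kr × 20% = 42,600 kr
  → 73,280 kr
  Less foreign tax credit 66,000 kr → 7,280 kr

Alternative minimum tax:
  Adjusted income: 449,000 kr + 76,000 kr + 88,000 kr = 613,000 kr
  Exemption: 108,000 kr − 20% × (613,000 kr − 339,000 kr) = 108,000 kr − 54,800 kr = 53,200 kr
  Base: 613,000 kr − 53,200 kr = 559,800 kr
  559,800 kr × 23% = 128,754 kr

128,754 kr > 7,280 kr, so the alternative minimum tax is the binding amount.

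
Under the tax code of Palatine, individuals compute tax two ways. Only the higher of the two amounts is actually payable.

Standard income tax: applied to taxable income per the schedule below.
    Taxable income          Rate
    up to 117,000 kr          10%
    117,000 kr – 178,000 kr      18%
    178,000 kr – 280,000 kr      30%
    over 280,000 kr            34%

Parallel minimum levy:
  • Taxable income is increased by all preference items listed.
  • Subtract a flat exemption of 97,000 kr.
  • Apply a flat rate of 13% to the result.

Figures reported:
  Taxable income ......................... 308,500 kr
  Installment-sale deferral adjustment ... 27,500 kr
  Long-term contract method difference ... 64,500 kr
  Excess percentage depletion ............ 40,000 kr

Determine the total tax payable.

62,970 kr

Parallel minimum levy:
  Adjusted income: 308,500 kr + 27,500 kr + 64,500 kr + 40,000 kr = 440,500 kr
  Less exemption 97,000 kr → base 343,500 kr
  343,500 kr × 13% = 44,655 kr

Standard income tax:
  117,000 kr × 10% = 11,700 kr
  61,000 kr × 18% = 10,980 kr
  102,000 kr × 30% = 30,600 kr
  28,500 kr × 34% = 9,690 kr
  → 62,970 kr

62,970 kr > 44,655 kr, so the standard income tax governs.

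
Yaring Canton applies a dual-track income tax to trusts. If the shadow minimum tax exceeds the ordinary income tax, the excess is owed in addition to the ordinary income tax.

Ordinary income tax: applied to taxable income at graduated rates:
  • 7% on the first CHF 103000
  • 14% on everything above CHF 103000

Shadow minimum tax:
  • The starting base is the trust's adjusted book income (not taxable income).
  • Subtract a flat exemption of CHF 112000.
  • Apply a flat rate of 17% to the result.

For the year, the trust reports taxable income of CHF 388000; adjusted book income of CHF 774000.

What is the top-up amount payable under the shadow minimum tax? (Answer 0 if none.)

CHF 65430

Ordinary income tax:
  CHF 103000 × 7% = CHF 7210
  CHF 285000 × 14% = CHF 39900
  → CHF 47110

Shadow minimum tax:
  Base (adjusted book income): CHF 774000
  Less exemption CHF 112000 → base CHF 662000
  CHF 662000 × 17% = CHF 112540

Excess of shadow minimum tax over ordinary income tax: CHF 112540 − CHF 47110 = CHF 65430.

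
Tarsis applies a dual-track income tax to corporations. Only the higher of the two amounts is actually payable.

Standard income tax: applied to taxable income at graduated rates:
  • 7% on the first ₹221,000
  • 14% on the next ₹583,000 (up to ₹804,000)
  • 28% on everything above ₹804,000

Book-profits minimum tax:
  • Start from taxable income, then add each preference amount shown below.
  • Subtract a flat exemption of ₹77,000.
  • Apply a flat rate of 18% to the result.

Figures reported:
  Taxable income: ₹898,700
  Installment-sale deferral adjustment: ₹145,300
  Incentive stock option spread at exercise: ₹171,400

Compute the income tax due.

₹204,912

Book-profits minimum tax:
  Adjusted income: ₹898,700 + ₹145,300 + ₹171,400 = ₹1,215,400
  Less exemption ₹77,000 → base ₹1,138,400
  ₹1,138,400 × 18% = ₹204,912

Standard income tax:
  ₹221,000 × 7% = ₹15,470
  ₹583,000 × 14% = ₹81,620
  ₹94,700 × 28% = ₹26,516
  → ₹123,606

₹204,912 > ₹123,606, so the book-profits minimum tax is the binding amount.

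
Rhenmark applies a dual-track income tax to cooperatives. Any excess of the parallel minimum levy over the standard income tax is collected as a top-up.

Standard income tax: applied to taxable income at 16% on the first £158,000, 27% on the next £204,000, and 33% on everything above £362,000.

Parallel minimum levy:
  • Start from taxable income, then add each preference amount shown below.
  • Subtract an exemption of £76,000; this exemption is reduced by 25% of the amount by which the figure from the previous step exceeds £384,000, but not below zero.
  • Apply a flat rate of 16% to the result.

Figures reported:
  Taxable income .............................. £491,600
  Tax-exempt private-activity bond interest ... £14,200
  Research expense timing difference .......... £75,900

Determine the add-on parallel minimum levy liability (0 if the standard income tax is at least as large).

£0

Standard income tax:
  £158,000 × 16% = £25,280
  £204,000 × 27% = £55,080
  £129,600 × 33% = £42,768
  → £123,128

Parallel minimum levy:
  Adjusted income: £491,600 + £14,200 + £75,900 = £581,700
  Exemption: £76,000 − 25% × (£581,700 − £384,000) = £76,000 − £49,425 = £26,575
  Base: £581,700 − £26,575 = £555,125
  £555,125 × 16% = £88,820

£88,820 ≤ £123,128, so no add-on is due.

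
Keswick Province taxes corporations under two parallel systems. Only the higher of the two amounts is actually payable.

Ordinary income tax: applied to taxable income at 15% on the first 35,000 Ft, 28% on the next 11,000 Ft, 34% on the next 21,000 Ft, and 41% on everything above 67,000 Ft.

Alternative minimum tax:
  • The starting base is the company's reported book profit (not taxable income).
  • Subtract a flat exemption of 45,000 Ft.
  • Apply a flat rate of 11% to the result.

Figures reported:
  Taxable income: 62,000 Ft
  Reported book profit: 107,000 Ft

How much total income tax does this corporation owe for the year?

13,770 Ft

Ordinary income tax:
  35,000 Ft × 15% = 5,250 Ft
  11,000 Ft × 28% = 3,080 Ft
  16,000 Ft × 34% = 5,440 Ft
  → 13,770 Ft

Alternative minimum tax:
  Base (reported book profit): 107,000 Ft
  Less exemption 45,000 Ft → base 62,000 Ft
  62,000 Ft × 11% = 6,820 Ft

13,770 Ft > 6,820 Ft, so the ordinary income tax governs.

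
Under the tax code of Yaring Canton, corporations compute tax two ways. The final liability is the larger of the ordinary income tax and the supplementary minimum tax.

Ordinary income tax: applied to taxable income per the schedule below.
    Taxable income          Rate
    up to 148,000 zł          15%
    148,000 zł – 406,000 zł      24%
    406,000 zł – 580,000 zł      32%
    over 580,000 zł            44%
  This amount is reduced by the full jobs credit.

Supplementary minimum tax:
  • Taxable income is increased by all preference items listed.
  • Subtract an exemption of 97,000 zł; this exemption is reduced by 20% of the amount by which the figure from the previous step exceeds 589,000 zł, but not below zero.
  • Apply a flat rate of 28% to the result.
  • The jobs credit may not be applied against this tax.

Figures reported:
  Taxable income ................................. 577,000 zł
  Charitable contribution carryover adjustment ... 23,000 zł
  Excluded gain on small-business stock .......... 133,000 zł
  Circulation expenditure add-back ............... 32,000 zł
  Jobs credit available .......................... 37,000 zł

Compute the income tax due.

Supplementary minimum tax:
  Adjusted income: 577,000 zł + 23,000 zł + 133,000 zł + 32,000 zł = 765,000 zł
  Exemption: 97,000 zł − 20% × (765,000 zł − 589,000 zł) = 97,000 zł − 35,200 zł = 61,800 zł
  Base: 765,000 zł − 61,800 zł = 703,200 zł
  703,200 zł × 28% = 196,896 zł

Ordinary income tax:
  148,000 zł × 15% = 22,200 zł
  258,000 zł × 24% = 61,920 zł
  171,000 zł × 32% = 54,720 zł
  → 138,840 zł
  Less jobs credit 37,000 zł → 101,840 zł

196,896 zł > 101,840 zł, so the supplementary minimum tax is the binding amount.

196,896 zł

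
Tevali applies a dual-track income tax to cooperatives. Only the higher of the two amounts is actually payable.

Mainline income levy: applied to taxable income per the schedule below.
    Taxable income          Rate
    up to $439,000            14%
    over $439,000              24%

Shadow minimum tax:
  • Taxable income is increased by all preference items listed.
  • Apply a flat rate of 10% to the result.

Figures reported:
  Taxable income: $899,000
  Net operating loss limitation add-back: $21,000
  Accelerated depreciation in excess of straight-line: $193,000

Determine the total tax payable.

$171,860

Mainline income levy:
  $439,000 × 14% = $61,460
  $460,000 × 24% = $110,400
  → $171,860

Shadow minimum tax:
  Adjusted income: $899,000 + $21,000 + $193,000 = $1,113,000
  $1,113,000 × 10% = $111,300

$171,860 > $111,300, so the mainline income levy governs.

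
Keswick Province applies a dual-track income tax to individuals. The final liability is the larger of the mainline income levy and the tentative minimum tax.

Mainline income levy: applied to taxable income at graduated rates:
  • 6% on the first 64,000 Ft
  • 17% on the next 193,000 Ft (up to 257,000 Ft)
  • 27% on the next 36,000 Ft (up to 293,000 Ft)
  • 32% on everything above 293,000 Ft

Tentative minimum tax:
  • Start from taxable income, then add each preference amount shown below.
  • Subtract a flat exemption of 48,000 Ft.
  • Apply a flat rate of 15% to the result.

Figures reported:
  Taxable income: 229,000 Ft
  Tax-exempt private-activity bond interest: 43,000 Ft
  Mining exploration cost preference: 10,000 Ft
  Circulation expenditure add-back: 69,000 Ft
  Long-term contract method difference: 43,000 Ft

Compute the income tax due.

Tentative minimum tax:
  Adjusted income: 229,000 Ft + 43,000 Ft + 10,000 Ft + 69,000 Ft + 43,000 Ft = 394,000 Ft
  Less exemption 48,000 Ft → base 346,000 Ft
  346,000 Ft × 15% = 51,900 Ft

Mainline income levy:
  64,000 Ft × 6% = 3,840 Ft
  165,000 Ft × 17% = 28,050 Ft
  → 31,890 Ft

51,900 Ft > 31,890 Ft, so the tentative minimum tax is the binding amount.

51,900 Ft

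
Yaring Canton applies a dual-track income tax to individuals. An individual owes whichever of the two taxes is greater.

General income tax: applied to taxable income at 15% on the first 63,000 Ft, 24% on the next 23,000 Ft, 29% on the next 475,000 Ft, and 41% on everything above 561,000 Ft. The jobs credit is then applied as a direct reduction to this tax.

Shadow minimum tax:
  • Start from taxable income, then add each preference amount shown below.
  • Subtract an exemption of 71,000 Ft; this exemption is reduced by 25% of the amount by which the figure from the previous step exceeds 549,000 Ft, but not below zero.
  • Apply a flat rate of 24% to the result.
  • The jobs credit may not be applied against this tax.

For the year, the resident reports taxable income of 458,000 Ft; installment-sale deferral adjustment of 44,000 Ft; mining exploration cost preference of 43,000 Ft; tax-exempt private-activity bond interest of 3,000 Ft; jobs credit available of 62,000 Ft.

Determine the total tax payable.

114,480 Ft

Shadow minimum tax:
  Adjusted income: 458,000 Ft + 44,000 Ft + 43,000 Ft + 3,000 Ft = 548,000 Ft
  Exemption: 548,000 Ft ≤ 549,000 Ft, so full 71,000 Ft applies
  Base: 548,000 Ft − 71,000 Ft = 477,000 Ft
  477,000 Ft × 24% = 114,480 Ft

General income tax:
  63,000 Ft × 15% = 9,450 Ft
  23,000 Ft × 24% = 5,520 Ft
  372,000 Ft × 29% = 107,880 Ft
  → 122,850 Ft
  Less jobs credit 62,000 Ft → 60,850 Ft

114,480 Ft > 60,850 Ft, so the shadow minimum tax is the binding amount.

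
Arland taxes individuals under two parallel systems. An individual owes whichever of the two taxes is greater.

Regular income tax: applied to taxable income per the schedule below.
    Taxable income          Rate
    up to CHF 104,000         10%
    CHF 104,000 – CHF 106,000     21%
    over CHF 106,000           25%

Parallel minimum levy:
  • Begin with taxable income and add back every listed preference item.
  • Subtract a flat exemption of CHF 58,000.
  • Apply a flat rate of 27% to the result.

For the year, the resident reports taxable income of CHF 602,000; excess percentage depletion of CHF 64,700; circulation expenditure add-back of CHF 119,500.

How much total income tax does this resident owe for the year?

CHF 196,614

Parallel minimum levy:
  Adjusted income: CHF 602,000 + CHF 64,700 + CHF 119,500 = CHF 786,200
  Less exemption CHF 58,000 → base CHF 728,200
  CHF 728,200 × 27% = CHF 196,614

Regular income tax:
  CHF 104,000 × 10% = CHF 10,400
  CHF 2,000 × 21% = CHF 420
  CHF 496,000 × 25% = CHF 124,000
  → CHF 134,820

CHF 196,614 > CHF 134,820, so the parallel minimum levy is the binding amount.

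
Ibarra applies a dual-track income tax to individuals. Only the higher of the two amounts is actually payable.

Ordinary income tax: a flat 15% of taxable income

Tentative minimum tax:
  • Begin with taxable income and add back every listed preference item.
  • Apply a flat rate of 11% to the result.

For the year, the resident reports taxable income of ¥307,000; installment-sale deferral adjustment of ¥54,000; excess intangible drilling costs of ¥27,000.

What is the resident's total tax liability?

Tentative minimum tax:
  Adjusted income: ¥307,000 + ¥54,000 + ¥27,000 = ¥388,000
  ¥388,000 × 11% = ¥42,680

Ordinary income tax:
  ¥307,000 × 15% = ¥46,050

¥46,050 > ¥42,680, so the ordinary income tax governs.

¥46,050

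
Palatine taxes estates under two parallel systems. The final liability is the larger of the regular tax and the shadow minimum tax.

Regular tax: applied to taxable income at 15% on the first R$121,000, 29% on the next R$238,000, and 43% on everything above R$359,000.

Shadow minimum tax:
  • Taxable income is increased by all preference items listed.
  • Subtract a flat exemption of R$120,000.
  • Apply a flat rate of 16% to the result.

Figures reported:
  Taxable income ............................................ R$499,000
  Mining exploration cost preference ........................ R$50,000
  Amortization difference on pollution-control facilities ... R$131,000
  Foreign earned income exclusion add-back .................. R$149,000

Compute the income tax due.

Regular tax:
  R$121,000 × 15% = R$18,150
  R$238,000 × 29% = R$69,020
  R$140,000 × 43% = R$60,200
  → R$147,370

Shadow minimum tax:
  Adjusted income: R$499,000 + R$50,000 + R$131,000 + R$149,000 = R$829,000
  Less exemption R$120,000 → base R$709,000
  R$709,000 × 16% = R$113,440

R$147,370 > R$113,440, so the regular tax governs.

R$147,370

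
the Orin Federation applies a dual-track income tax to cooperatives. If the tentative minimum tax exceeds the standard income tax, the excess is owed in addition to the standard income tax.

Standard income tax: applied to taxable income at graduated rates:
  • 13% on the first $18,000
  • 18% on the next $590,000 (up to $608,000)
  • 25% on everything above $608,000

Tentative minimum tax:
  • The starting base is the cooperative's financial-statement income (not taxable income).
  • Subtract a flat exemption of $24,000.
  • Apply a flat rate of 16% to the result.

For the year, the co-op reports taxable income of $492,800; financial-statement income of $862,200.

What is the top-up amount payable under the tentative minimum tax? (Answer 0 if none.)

$46,308

Standard income tax:
  $18,000 × 13% = $2,340
  $474,800 × 18% = $85,464
  → $87,804

Tentative minimum tax:
  Base (financial-statement income): $862,200
  Less exemption $24,000 → base $838,200
  $838,200 × 16% = $134,112

Excess of tentative minimum tax over standard income tax: $134,112 − $87,804 = $46,308.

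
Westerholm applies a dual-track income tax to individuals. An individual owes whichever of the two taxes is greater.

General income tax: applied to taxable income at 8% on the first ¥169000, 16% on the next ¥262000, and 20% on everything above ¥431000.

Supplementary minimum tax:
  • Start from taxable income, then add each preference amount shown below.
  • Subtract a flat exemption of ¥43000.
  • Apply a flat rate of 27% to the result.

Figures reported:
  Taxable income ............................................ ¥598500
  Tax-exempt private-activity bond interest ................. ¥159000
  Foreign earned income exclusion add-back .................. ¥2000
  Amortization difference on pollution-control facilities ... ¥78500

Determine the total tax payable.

¥214650

Supplementary minimum tax:
  Adjusted income: ¥598500 + ¥159000 + ¥2000 + ¥78500 = ¥838000
  Less exemption ¥43000 → base ¥795000
  ¥795000 × 27% = ¥214650

General income tax:
  ¥169000 × 8% = ¥13520
  ¥262000 × 16% = ¥41920
  ¥167500 × 20% = ¥33500
  → ¥88940

¥214650 > ¥88940, so the supplementary minimum tax is the binding amount.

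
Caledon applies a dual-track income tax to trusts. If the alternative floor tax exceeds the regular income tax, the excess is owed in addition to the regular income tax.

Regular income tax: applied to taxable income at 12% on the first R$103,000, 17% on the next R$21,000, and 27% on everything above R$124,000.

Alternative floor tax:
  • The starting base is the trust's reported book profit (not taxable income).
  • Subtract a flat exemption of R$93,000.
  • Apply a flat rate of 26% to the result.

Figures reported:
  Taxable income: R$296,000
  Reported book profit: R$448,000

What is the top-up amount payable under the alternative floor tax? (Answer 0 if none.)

Regular income tax:
  R$103,000 × 12% = R$12,360
  R$21,000 × 17% = R$3,570
  R$172,000 × 27% = R$46,440
  → R$62,370

Alternative floor tax:
  Base (reported book profit): R$448,000
  Less exemption R$93,000 → base R$355,000
  R$355,000 × 26% = R$92,300

Excess of alternative floor tax over regular income tax: R$92,300 − R$62,370 = R$29,930.

R$29,930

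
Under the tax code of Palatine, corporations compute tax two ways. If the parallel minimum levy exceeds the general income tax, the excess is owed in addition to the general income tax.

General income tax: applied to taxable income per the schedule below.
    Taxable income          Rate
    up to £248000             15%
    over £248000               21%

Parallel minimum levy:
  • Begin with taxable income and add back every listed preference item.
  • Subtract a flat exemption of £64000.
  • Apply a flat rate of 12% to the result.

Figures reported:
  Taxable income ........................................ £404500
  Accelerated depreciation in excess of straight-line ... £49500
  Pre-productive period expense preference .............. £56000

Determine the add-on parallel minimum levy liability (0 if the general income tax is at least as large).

£0

General income tax:
  £248000 × 15% = £37200
  £156500 × 21% = £32865
  → £70065

Parallel minimum levy:
  Adjusted income: £404500 + £49500 + £56000 = £510000
  Less exemption £64000 → base £446000
  £446000 × 12% = £53520

£53520 ≤ £70065, so no add-on is due.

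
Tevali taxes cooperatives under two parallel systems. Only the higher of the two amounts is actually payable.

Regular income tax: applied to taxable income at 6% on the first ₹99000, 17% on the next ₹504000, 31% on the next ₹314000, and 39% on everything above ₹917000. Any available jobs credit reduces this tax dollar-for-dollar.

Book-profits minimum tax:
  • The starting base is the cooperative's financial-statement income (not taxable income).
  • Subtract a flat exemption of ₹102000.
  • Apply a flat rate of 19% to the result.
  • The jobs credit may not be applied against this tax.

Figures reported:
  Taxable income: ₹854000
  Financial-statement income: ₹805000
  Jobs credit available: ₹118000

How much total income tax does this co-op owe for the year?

Regular income tax:
  ₹99000 × 6% = ₹5940
  ₹504000 × 17% = ₹85680
  ₹251000 × 31% = ₹77810
  → ₹169430
  Less jobs credit ₹118000 → ₹51430

Book-profits minimum tax:
  Base (financial-statement income): ₹805000
  Less exemption ₹102000 → base ₹703000
  ₹703000 × 19% = ₹133570

₹133570 > ₹51430, so the book-profits minimum tax is the binding amount.

₹133570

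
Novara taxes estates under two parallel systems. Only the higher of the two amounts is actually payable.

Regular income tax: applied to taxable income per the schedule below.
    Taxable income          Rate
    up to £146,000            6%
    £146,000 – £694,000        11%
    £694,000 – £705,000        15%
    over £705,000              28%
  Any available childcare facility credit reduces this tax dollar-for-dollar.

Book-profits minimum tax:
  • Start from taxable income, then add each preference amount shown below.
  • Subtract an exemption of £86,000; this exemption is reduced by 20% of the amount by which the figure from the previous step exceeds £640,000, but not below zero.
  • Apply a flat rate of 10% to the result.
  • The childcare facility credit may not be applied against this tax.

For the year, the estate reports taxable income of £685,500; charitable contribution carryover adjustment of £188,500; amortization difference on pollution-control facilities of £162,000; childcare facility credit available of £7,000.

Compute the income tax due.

£102,920

Book-profits minimum tax:
  Adjusted income: £685,500 + £188,500 + £162,000 = £1,036,000
  Exemption: £86,000 − 20% × (£1,036,000 − £640,000) = £86,000 − £79,200 = £6,800
  Base: £1,036,000 − £6,800 = £1,029,200
  £1,029,200 × 10% = £102,920

Regular income tax:
  £146,000 × 6% = £8,760
  £539,500 × 11% = £59,345
  → £68,105
  Less childcare facility credit £7,000 → £61,105

£102,920 > £61,105, so the book-profits minimum tax is the binding amount.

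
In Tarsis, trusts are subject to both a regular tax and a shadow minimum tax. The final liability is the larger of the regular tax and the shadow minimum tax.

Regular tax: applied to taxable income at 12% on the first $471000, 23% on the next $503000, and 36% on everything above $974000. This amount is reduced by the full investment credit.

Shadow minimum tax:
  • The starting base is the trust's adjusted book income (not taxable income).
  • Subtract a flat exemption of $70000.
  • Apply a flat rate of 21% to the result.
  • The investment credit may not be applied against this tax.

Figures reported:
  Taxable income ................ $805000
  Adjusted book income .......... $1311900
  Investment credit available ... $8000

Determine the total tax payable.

Shadow minimum tax:
  Base (adjusted book income): $1311900
  Less exemption $70000 → base $1241900
  $1241900 × 21% = $260799

Regular tax:
  $471000 × 12% = $56520
  $334000 × 23% = $76820
  → $133340
  Less investment credit $8000 → $125340

$260799 > $125340, so the shadow minimum tax is the binding amount.

$260799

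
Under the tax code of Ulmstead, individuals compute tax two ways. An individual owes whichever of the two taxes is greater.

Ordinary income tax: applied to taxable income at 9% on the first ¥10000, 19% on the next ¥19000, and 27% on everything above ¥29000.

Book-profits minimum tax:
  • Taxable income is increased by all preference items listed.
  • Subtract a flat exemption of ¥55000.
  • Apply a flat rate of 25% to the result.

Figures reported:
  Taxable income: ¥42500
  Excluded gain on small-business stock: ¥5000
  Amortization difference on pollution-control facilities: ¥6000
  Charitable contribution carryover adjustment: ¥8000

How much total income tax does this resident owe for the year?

Ordinary income tax:
  ¥10000 × 9% = ¥900
  ¥19000 × 19% = ¥3610
  ¥13500 × 27% = ¥3645
  → ¥8155

Book-profits minimum tax:
  Adjusted income: ¥42500 + ¥5000 + ¥6000 + ¥8000 = ¥61500
  Less exemption ¥55000 → base ¥6500
  ¥6500 × 25% = ¥1625

¥8155 > ¥1625, so the ordinary income tax governs.

¥8155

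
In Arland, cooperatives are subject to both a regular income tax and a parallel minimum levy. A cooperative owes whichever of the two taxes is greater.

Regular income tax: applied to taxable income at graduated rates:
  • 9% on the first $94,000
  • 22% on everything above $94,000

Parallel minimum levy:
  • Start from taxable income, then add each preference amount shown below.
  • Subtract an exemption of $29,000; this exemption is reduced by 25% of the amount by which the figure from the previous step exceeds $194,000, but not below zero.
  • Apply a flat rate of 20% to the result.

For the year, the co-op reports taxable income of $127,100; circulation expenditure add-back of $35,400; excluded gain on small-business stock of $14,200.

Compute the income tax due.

Parallel minimum levy:
  Adjusted income: $127,100 + $35,400 + $14,200 = $176,700
  Exemption: $176,700 ≤ $194,000, so full $29,000 applies
  Base: $176,700 − $29,000 = $147,700
  $147,700 × 20% = $29,540

Regular income tax:
  $94,000 × 9% = $8,460
  $33,100 × 22% = $7,282
  → $15,742

$29,540 > $15,742, so the parallel minimum levy is the binding amount.

$29,540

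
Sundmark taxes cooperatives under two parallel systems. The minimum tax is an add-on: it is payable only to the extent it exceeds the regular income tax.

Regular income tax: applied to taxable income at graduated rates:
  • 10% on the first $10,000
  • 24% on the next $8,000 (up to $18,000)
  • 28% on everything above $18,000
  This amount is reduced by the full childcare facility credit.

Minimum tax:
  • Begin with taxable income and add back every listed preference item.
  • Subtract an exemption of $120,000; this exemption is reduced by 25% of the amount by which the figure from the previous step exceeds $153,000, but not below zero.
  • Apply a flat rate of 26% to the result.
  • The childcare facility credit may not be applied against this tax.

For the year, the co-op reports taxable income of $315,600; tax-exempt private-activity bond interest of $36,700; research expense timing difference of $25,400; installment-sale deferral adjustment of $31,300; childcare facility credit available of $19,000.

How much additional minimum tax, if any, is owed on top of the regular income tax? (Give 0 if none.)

Minimum tax:
  Adjusted income: $315,600 + $36,700 + $25,400 + $31,300 = $409,000
  Exemption: $120,000 − 25% × ($409,000 − $153,000) = $120,000 − $64,000 = $56,000
  Base: $409,000 − $56,000 = $353,000
  $353,000 × 26% = $91,780

Regular income tax:
  $10,000 × 10% = $1,000
  $8,000 × 24% = $1,920
  $297,600 × 28% = $83,328
  → $86,248
  Less childcare facility credit $19,000 → $67,248

Excess of minimum tax over regular income tax: $91,780 − $67,248 = $24,532.

$24,532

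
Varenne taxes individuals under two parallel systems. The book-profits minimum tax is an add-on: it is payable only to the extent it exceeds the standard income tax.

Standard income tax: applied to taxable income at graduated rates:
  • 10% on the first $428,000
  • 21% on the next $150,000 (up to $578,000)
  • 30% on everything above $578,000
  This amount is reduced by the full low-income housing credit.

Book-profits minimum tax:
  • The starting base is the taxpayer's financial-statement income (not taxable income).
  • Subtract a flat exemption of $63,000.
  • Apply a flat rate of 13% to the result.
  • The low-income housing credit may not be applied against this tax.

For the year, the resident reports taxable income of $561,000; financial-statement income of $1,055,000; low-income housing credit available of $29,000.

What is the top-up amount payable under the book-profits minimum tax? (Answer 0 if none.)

Book-profits minimum tax:
  Base (financial-statement income): $1,055,000
  Less exemption $63,000 → base $992,000
  $992,000 × 13% = $128,960

Standard income tax:
  $428,000 × 10% = $42,800
  $133,000 × 21% = $27,930
  → $70,730
  Less low-income housing credit $29,000 → $41,730

Excess of book-profits minimum tax over standard income tax: $128,960 − $41,730 = $87,230.

$87,230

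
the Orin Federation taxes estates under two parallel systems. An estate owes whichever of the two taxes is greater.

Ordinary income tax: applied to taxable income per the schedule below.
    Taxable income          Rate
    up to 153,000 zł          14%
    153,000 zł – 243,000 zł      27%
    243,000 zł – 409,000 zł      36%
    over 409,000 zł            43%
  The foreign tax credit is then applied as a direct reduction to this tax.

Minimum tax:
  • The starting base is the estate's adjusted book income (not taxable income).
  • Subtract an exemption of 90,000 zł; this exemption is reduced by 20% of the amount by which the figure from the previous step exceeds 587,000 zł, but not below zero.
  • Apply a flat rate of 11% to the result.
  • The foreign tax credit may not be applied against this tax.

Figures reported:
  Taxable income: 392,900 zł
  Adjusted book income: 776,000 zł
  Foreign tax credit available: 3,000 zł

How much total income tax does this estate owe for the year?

Minimum tax:
  Base (adjusted book income): 776,000 zł
  Exemption: 90,000 zł − 20% × (776,000 zł − 587,000 zł) = 90,000 zł − 37,800 zł = 52,200 zł
  Base: 776,000 zł − 52,200 zł = 723,800 zł
  723,800 zł × 11% = 79,618 zł

Ordinary income tax:
  153,000 zł × 14% = 21,420 zł
  90,000 zł × 27% = 24,300 zł
  149,900 zł × 36% = 53,964 zł
  → 99,684 zł
  Less foreign tax credit 3,000 zł → 96,684 zł

96,684 zł > 79,618 zł, so the ordinary income tax governs.

96,684 zł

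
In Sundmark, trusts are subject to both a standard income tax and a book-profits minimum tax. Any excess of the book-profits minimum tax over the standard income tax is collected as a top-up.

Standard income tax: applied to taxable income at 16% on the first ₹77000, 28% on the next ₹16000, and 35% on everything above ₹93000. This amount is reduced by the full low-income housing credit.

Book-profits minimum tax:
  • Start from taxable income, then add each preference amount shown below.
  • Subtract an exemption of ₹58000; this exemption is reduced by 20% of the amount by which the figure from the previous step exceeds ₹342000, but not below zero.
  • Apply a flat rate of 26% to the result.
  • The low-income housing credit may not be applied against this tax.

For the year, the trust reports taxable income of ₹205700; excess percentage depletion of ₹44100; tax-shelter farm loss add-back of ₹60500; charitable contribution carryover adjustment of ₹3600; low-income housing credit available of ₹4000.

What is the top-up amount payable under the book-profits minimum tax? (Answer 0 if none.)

Book-profits minimum tax:
  Adjusted income: ₹205700 + ₹44100 + ₹60500 + ₹3600 = ₹313900
  Exemption: ₹313900 ≤ ₹342000, so full ₹58000 applies
  Base: ₹313900 − ₹58000 = ₹255900
  ₹255900 × 26% = ₹66534

Standard income tax:
  ₹77000 × 16% = ₹12320
  ₹16000 × 28% = ₹4480
  ₹112700 × 35% = ₹39445
  → ₹56245
  Less low-income housing credit ₹4000 → ₹52245

Excess of book-profits minimum tax over standard income tax: ₹66534 − ₹52245 = ₹14289.

₹14289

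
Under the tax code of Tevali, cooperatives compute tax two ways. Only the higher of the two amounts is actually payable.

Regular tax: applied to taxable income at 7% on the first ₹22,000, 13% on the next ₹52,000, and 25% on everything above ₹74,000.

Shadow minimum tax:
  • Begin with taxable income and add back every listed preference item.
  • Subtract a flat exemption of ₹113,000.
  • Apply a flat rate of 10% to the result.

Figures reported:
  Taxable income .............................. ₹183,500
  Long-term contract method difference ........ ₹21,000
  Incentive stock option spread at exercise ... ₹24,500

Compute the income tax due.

₹35,675

Regular tax:
  ₹22,000 × 7% = ₹1,540
  ₹52,000 × 13% = ₹6,760
  ₹109,500 × 25% = ₹27,375
  → ₹35,675

Shadow minimum tax:
  Adjusted income: ₹183,500 + ₹21,000 + ₹24,500 = ₹229,000
  Less exemption ₹113,000 → base ₹116,000
  ₹116,000 × 10% = ₹11,600

₹35,675 > ₹11,600, so the regular tax governs.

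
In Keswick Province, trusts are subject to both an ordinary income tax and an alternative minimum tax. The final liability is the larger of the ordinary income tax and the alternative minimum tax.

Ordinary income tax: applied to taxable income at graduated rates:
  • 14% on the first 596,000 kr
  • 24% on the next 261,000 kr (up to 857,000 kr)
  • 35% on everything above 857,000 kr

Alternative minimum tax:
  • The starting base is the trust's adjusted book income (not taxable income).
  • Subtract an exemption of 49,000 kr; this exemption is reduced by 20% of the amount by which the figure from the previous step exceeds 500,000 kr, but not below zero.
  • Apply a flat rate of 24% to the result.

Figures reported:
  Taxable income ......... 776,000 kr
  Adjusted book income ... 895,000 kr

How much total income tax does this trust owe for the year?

214,800 kr

Ordinary income tax:
  596,000 kr × 14% = 83,440 kr
  180,000 kr × 24% = 43,200 kr
  → 126,640 kr

Alternative minimum tax:
  Base (adjusted book income): 895,000 kr
  Exemption: 20% × (895,000 kr − 500,000 kr) = 79,000 kr ≥ 49,000 kr, so the exemption is fully phased out
  Base: 895,000 kr − 0 kr = 895,000 kr
  895,000 kr × 24% = 214,800 kr

214,800 kr > 126,640 kr, so the alternative minimum tax is the binding amount.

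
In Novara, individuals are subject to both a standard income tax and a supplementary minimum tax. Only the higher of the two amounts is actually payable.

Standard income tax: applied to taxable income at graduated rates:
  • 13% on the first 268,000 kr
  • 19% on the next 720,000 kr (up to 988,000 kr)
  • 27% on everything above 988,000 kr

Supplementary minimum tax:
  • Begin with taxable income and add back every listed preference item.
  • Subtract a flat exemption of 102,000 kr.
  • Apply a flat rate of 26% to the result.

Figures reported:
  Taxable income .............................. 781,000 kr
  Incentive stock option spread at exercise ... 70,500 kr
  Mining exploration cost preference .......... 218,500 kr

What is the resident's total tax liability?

251,680 kr

Standard income tax:
  268,000 kr × 13% = 34,840 kr
  513,000 kr × 19% = 97,470 kr
  → 132,310 kr

Supplementary minimum tax:
  Adjusted income: 781,000 kr + 70,500 kr + 218,500 kr = 1,070,000 kr
  Less exemption 102,000 kr → base 968,000 kr
  968,000 kr × 26% = 251,680 kr

251,680 kr > 132,310 kr, so the supplementary minimum tax is the binding amount.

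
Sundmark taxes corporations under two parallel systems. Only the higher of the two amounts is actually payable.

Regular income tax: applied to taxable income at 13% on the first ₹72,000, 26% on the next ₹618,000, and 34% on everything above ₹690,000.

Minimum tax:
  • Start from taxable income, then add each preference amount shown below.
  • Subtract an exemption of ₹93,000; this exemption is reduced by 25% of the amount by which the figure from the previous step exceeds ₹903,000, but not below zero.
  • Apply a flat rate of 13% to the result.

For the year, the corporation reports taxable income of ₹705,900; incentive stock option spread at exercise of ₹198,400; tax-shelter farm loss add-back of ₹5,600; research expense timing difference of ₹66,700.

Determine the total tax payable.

Regular income tax:
  ₹72,000 × 13% = ₹9,360
  ₹618,000 × 26% = ₹160,680
  ₹15,900 × 34% = ₹5,406
  → ₹175,446

Minimum tax:
  Adjusted income: ₹705,900 + ₹198,400 + ₹5,600 + ₹66,700 = ₹976,600
  Exemption: ₹93,000 − 25% × (₹976,600 − ₹903,000) = ₹93,000 − ₹18,400 = ₹74,600
  Base: ₹976,600 − ₹74,600 = ₹902,000
  ₹902,000 × 13% = ₹117,260

₹175,446 > ₹117,260, so the regular income tax governs.

₹175,446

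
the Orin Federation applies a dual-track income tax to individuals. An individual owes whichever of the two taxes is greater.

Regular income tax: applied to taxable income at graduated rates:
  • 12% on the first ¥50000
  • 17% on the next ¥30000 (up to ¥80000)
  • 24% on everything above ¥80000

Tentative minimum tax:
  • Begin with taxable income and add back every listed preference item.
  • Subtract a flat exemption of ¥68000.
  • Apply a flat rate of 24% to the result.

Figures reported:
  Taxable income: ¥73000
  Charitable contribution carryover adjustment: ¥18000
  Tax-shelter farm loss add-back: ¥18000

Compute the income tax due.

Tentative minimum tax:
  Adjusted income: ¥73000 + ¥18000 + ¥18000 = ¥109000
  Less exemption ¥68000 → base ¥41000
  ¥41000 × 24% = ¥9840

Regular income tax:
  ¥50000 × 12% = ¥6000
  ¥23000 × 17% = ¥3910
  → ¥9910

¥9910 > ¥9840, so the regular income tax governs.

¥9910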